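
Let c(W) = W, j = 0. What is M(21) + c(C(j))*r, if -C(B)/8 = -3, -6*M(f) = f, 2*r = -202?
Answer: -4855/2 ≈ -2427.5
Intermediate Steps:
r = -101 (r = (½)*(-202) = -101)
M(f) = -f/6
C(B) = 24 (C(B) = -8*(-3) = 24)
M(21) + c(C(j))*r = -⅙*21 + 24*(-101) = -7/2 - 2424 = -4855/2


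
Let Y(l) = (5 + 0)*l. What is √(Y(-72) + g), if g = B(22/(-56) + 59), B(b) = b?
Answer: I*√59073/14 ≈ 17.361*I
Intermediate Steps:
g = 1641/28 (g = 22/(-56) + 59 = 22*(-1/56) + 59 = -11/28 + 59 = 1641/28 ≈ 58.607)
Y(l) = 5*l
√(Y(-72) + g) = √(5*(-72) + 1641/28) = √(-360 + 1641/28) = √(-8439/28) = I*√59073/14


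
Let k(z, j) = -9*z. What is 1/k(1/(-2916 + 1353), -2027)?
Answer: 521/3 ≈ 173.67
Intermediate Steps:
1/k(1/(-2916 + 1353), -2027) = 1/(-9/(-2916 + 1353)) = 1/(-9/(-1563)) = 1/(-9*(-1/1563)) = 1/(3/521) = 521/3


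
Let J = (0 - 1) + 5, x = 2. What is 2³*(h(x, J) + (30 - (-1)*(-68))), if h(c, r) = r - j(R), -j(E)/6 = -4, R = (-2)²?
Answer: -464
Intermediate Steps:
R = 4
j(E) = 24 (j(E) = -6*(-4) = 24)
J = 4 (J = -1 + 5 = 4)
h(c, r) = -24 + r (h(c, r) = r - 1*24 = r - 24 = -24 + r)
2³*(h(x, J) + (30 - (-1)*(-68))) = 2³*((-24 + 4) + (30 - (-1)*(-68))) = 8*(-20 + (30 - 1*68)) = 8*(-20 + (30 - 68)) = 8*(-20 - 38) = 8*(-58) = -464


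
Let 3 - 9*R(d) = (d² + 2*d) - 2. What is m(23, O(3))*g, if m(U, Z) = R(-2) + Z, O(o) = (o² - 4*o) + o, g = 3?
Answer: 5/3 ≈ 1.6667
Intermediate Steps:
R(d) = 5/9 - 2*d/9 - d²/9 (R(d) = ⅓ - ((d² + 2*d) - 2)/9 = ⅓ - (-2 + d² + 2*d)/9 = ⅓ + (2/9 - 2*d/9 - d²/9) = 5/9 - 2*d/9 - d²/9)
O(o) = o² - 3*o
m(U, Z) = 5/9 + Z (m(U, Z) = (5/9 - 2/9*(-2) - ⅑*(-2)²) + Z = (5/9 + 4/9 - ⅑*4) + Z = (5/9 + 4/9 - 4/9) + Z = 5/9 + Z)
m(23, O(3))*g = (5/9 + 3*(-3 + 3))*3 = (5/9 + 3*0)*3 = (5/9 + 0)*3 = (5/9)*3 = 5/3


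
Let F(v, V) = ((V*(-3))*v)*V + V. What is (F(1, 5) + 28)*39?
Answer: -1638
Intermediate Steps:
F(v, V) = V - 3*v*V² (F(v, V) = ((-3*V)*v)*V + V = (-3*V*v)*V + V = -3*v*V² + V = V - 3*v*V²)
(F(1, 5) + 28)*39 = (5*(1 - 3*5*1) + 28)*39 = (5*(1 - 15) + 28)*39 = (5*(-14) + 28)*39 = (-70 + 28)*39 = -42*39 = -1638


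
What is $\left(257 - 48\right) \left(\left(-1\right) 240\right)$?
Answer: $-50160$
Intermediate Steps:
$\left(257 - 48\right) \left(\left(-1\right) 240\right) = 209 \left(-240\right) = -50160$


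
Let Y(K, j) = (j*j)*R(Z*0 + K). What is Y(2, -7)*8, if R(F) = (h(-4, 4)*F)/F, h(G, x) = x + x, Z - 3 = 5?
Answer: 3136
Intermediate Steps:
Z = 8 (Z = 3 + 5 = 8)
h(G, x) = 2*x
R(F) = 8 (R(F) = ((2*4)*F)/F = (8*F)/F = 8)
Y(K, j) = 8*j**2 (Y(K, j) = (j*j)*8 = j**2*8 = 8*j**2)
Y(2, -7)*8 = (8*(-7)**2)*8 = (8*49)*8 = 392*8 = 3136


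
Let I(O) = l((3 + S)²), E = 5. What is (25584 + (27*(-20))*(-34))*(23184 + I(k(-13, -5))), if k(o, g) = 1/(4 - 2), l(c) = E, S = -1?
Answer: 1019017416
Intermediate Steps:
l(c) = 5
k(o, g) = ½ (k(o, g) = 1/2 = ½)
I(O) = 5
(25584 + (27*(-20))*(-34))*(23184 + I(k(-13, -5))) = (25584 + (27*(-20))*(-34))*(23184 + 5) = (25584 - 540*(-34))*23189 = (25584 + 18360)*23189 = 43944*23189 = 1019017416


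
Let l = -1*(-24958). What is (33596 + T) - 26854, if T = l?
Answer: 31700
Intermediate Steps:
l = 24958
T = 24958
(33596 + T) - 26854 = (33596 + 24958) - 26854 = 58554 - 26854 = 31700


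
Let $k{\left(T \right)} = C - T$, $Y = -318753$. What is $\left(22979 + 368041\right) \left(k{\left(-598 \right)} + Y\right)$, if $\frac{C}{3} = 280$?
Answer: $-124076511300$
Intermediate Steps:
$C = 840$ ($C = 3 \cdot 280 = 840$)
$k{\left(T \right)} = 840 - T$
$\left(22979 + 368041\right) \left(k{\left(-598 \right)} + Y\right) = \left(22979 + 368041\right) \left(\left(840 - -598\right) - 318753\right) = 391020 \left(\left(840 + 598\right) - 318753\right) = 391020 \left(1438 - 318753\right) = 391020 \left(-317315\right) = -124076511300$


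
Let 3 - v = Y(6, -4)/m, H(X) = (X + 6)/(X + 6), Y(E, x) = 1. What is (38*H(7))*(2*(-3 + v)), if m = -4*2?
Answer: 19/2 ≈ 9.5000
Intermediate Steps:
H(X) = 1 (H(X) = (6 + X)/(6 + X) = 1)
m = -8
v = 25/8 (v = 3 - 1/(-8) = 3 - (-1)/8 = 3 - 1*(-⅛) = 3 + ⅛ = 25/8 ≈ 3.1250)
(38*H(7))*(2*(-3 + v)) = (38*1)*(2*(-3 + 25/8)) = 38*(2*(⅛)) = 38*(¼) = 19/2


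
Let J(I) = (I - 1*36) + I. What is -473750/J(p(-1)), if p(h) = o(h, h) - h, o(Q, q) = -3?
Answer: 47375/4 ≈ 11844.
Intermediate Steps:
p(h) = -3 - h
J(I) = -36 + 2*I (J(I) = (I - 36) + I = (-36 + I) + I = -36 + 2*I)
-473750/J(p(-1)) = -473750/(-36 + 2*(-3 - 1*(-1))) = -473750/(-36 + 2*(-3 + 1)) = -473750/(-36 + 2*(-2)) = -473750/(-36 - 4) = -473750/(-40) = -473750*(-1/40) = 47375/4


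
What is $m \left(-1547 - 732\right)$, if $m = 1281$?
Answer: $-2919399$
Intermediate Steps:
$m \left(-1547 - 732\right) = 1281 \left(-1547 - 732\right) = 1281 \left(-2279\right) = -2919399$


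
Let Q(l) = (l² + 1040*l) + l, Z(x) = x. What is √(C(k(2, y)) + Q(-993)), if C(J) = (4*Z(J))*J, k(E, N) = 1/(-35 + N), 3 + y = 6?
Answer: I*√12201983/16 ≈ 218.32*I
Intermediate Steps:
y = 3 (y = -3 + 6 = 3)
C(J) = 4*J² (C(J) = (4*J)*J = 4*J²)
Q(l) = l² + 1041*l
√(C(k(2, y)) + Q(-993)) = √(4*(1/(-35 + 3))² - 993*(1041 - 993)) = √(4*(1/(-32))² - 993*48) = √(4*(-1/32)² - 47664) = √(4*(1/1024) - 47664) = √(1/256 - 47664) = √(-12201983/256) = I*√12201983/16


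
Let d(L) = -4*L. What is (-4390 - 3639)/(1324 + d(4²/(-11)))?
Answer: -88319/14628 ≈ -6.0377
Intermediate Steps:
(-4390 - 3639)/(1324 + d(4²/(-11))) = (-4390 - 3639)/(1324 - 4*4²/(-11)) = -8029/(1324 - 64*(-1)/11) = -8029/(1324 - 4*(-16/11)) = -8029/(1324 + 64/11) = -8029/14628/11 = -8029*11/14628 = -88319/14628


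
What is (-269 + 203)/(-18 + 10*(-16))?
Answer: 33/89 ≈ 0.37079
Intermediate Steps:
(-269 + 203)/(-18 + 10*(-16)) = -66/(-18 - 160) = -66/(-178) = -66*(-1/178) = 33/89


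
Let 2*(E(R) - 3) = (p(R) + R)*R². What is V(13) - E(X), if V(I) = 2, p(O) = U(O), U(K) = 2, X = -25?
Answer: 14373/2 ≈ 7186.5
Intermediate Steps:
p(O) = 2
E(R) = 3 + R²*(2 + R)/2 (E(R) = 3 + ((2 + R)*R²)/2 = 3 + (R²*(2 + R))/2 = 3 + R²*(2 + R)/2)
V(13) - E(X) = 2 - (3 + (-25)² + (½)*(-25)³) = 2 - (3 + 625 + (½)*(-15625)) = 2 - (3 + 625 - 15625/2) = 2 - 1*(-14369/2) = 2 + 14369/2 = 14373/2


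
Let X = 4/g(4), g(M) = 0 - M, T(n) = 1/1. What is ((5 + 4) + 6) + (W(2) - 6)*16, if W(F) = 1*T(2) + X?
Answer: -81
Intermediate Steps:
T(n) = 1
g(M) = -M
X = -1 (X = 4/((-1*4)) = 4/(-4) = 4*(-¼) = -1)
W(F) = 0 (W(F) = 1*1 - 1 = 1 - 1 = 0)
((5 + 4) + 6) + (W(2) - 6)*16 = ((5 + 4) + 6) + (0 - 6)*16 = (9 + 6) - 6*16 = 15 - 96 = -81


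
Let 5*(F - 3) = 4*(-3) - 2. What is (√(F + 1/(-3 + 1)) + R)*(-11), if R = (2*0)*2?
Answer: -11*I*√30/10 ≈ -6.0249*I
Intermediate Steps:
F = ⅕ (F = 3 + (4*(-3) - 2)/5 = 3 + (-12 - 2)/5 = 3 + (⅕)*(-14) = 3 - 14/5 = ⅕ ≈ 0.20000)
R = 0 (R = 0*2 = 0)
(√(F + 1/(-3 + 1)) + R)*(-11) = (√(⅕ + 1/(-3 + 1)) + 0)*(-11) = (√(⅕ + 1/(-2)) + 0)*(-11) = (√(⅕ - ½) + 0)*(-11) = (√(-3/10) + 0)*(-11) = (I*√30/10 + 0)*(-11) = (I*√30/10)*(-11) = -11*I*√30/10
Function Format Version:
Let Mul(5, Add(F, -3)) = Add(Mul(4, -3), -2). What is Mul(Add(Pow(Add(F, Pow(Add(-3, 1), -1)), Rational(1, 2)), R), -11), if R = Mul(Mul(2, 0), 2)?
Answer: Mul(Rational(-11, 10), I, Pow(30, Rational(1, 2))) ≈ Mul(-6.0249, I)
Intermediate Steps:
F = Rational(1, 5) (F = Add(3, Mul(Rational(1, 5), Add(Mul(4, -3), -2))) = Add(3, Mul(Rational(1, 5), Add(-12, -2))) = Add(3, Mul(Rational(1, 5), -14)) = Add(3, Rational(-14, 5)) = Rational(1, 5) ≈ 0.20000)
R = 0 (R = Mul(0, 2) = 0)
Mul(Add(Pow(Add(F, Pow(Add(-3, 1), -1)), Rational(1, 2)), R), -11) = Mul(Add(Pow(Add(Rational(1, 5), Pow(Add(-3, 1), -1)), Rational(1, 2)), 0), -11) = Mul(Add(Pow(Add(Rational(1, 5), Pow(-2, -1)), Rational(1, 2)), 0), -11) = Mul(Add(Pow(Add(Rational(1, 5), Rational(-1, 2)), Rational(1, 2)), 0), -11) = Mul(Add(Pow(Rational(-3, 10), Rational(1, 2)), 0), -11) = Mul(Add(Mul(Rational(1, 10), I, Pow(30, Rational(1, 2))), 0), -11) = Mul(Mul(Rational(1, 10), I, Pow(30, Rational(1, 2))), -11) = Mul(Rational(-11, 10), I, Pow(30, Rational(1, 2)))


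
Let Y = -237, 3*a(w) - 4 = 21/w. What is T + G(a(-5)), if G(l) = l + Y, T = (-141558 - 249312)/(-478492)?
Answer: -847827251/3588690 ≈ -236.25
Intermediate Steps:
a(w) = 4/3 + 7/w (a(w) = 4/3 + (21/w)/3 = 4/3 + 7/w)
T = 195435/239246 (T = -390870*(-1/478492) = 195435/239246 ≈ 0.81688)
G(l) = -237 + l (G(l) = l - 237 = -237 + l)
T + G(a(-5)) = 195435/239246 + (-237 + (4/3 + 7/(-5))) = 195435/239246 + (-237 + (4/3 + 7*(-1/5))) = 195435/239246 + (-237 + (4/3 - 7/5)) = 195435/239246 + (-237 - 1/15) = 195435/239246 - 3556/15 = -847827251/3588690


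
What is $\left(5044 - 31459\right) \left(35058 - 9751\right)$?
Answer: $-668484405$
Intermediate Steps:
$\left(5044 - 31459\right) \left(35058 - 9751\right) = \left(5044 - 31459\right) 25307 = \left(-26415\right) 25307 = -668484405$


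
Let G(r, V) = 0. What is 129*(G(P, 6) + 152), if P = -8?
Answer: 19608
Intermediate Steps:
129*(G(P, 6) + 152) = 129*(0 + 152) = 129*152 = 19608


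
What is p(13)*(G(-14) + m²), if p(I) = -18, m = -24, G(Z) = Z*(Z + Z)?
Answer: -17424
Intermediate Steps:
G(Z) = 2*Z² (G(Z) = Z*(2*Z) = 2*Z²)
p(13)*(G(-14) + m²) = -18*(2*(-14)² + (-24)²) = -18*(2*196 + 576) = -18*(392 + 576) = -18*968 = -17424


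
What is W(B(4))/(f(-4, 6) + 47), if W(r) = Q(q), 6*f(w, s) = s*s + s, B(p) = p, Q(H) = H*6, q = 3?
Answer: ⅓ ≈ 0.33333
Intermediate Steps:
Q(H) = 6*H
f(w, s) = s/6 + s²/6 (f(w, s) = (s*s + s)/6 = (s² + s)/6 = (s + s²)/6 = s/6 + s²/6)
W(r) = 18 (W(r) = 6*3 = 18)
W(B(4))/(f(-4, 6) + 47) = 18/((⅙)*6*(1 + 6) + 47) = 18/((⅙)*6*7 + 47) = 18/(7 + 47) = 18/54 = (1/54)*18 = ⅓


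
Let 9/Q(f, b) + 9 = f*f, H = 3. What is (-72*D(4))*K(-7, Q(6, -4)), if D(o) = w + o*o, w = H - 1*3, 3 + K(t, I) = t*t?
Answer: -52992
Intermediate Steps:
Q(f, b) = 9/(-9 + f²) (Q(f, b) = 9/(-9 + f*f) = 9/(-9 + f²))
K(t, I) = -3 + t² (K(t, I) = -3 + t*t = -3 + t²)
w = 0 (w = 3 - 1*3 = 3 - 3 = 0)
D(o) = o² (D(o) = 0 + o*o = 0 + o² = o²)
(-72*D(4))*K(-7, Q(6, -4)) = (-72*4²)*(-3 + (-7)²) = (-72*16)*(-3 + 49) = -1152*46 = -52992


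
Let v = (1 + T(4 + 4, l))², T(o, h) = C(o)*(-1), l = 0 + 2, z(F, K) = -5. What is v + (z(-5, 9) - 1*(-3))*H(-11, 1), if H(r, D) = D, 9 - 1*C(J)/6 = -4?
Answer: 5927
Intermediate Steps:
C(J) = 78 (C(J) = 54 - 6*(-4) = 54 + 24 = 78)
l = 2
T(o, h) = -78 (T(o, h) = 78*(-1) = -78)
v = 5929 (v = (1 - 78)² = (-77)² = 5929)
v + (z(-5, 9) - 1*(-3))*H(-11, 1) = 5929 + (-5 - 1*(-3))*1 = 5929 + (-5 + 3)*1 = 5929 - 2*1 = 5929 - 2 = 5927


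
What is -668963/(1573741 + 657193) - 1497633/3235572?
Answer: -917599721843/1203057930708 ≈ -0.76272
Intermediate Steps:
-668963/(1573741 + 657193) - 1497633/3235572 = -668963/2230934 - 1497633*1/3235572 = -668963*1/2230934 - 499211/1078524 = -668963/2230934 - 499211/1078524 = -917599721843/1203057930708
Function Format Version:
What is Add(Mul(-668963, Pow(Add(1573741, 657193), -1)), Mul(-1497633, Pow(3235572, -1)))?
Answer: Rational(-917599721843, 1203057930708) ≈ -0.76272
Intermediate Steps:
Add(Mul(-668963, Pow(Add(1573741, 657193), -1)), Mul(-1497633, Pow(3235572, -1))) = Add(Mul(-668963, Pow(2230934, -1)), Mul(-1497633, Rational(1, 3235572))) = Add(Mul(-668963, Rational(1, 2230934)), Rational(-499211, 1078524)) = Add(Rational(-668963, 2230934), Rational(-499211, 1078524)) = Rational(-917599721843, 1203057930708)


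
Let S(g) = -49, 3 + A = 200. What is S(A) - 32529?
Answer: -32578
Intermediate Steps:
A = 197 (A = -3 + 200 = 197)
S(A) - 32529 = -49 - 32529 = -32578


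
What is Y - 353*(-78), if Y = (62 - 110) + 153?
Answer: 27639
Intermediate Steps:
Y = 105 (Y = -48 + 153 = 105)
Y - 353*(-78) = 105 - 353*(-78) = 105 + 27534 = 27639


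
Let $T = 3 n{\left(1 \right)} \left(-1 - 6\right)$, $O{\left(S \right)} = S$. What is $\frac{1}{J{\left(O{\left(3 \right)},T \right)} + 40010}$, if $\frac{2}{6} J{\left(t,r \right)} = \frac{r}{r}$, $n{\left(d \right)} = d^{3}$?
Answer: $\frac{1}{40013} \approx 2.4992 \cdot 10^{-5}$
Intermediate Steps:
$T = -21$ ($T = 3 \cdot 1^{3} \left(-1 - 6\right) = 3 \cdot 1 \left(-1 - 6\right) = 3 \left(-7\right) = -21$)
$J{\left(t,r \right)} = 3$ ($J{\left(t,r \right)} = 3 \frac{r}{r} = 3 \cdot 1 = 3$)
$\frac{1}{J{\left(O{\left(3 \right)},T \right)} + 40010} = \frac{1}{3 + 40010} = \frac{1}{40013}$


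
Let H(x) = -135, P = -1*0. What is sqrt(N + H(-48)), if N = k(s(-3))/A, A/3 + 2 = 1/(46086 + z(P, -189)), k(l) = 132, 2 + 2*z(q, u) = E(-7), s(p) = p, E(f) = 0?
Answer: I*sqrt(24994595)/399 ≈ 12.53*I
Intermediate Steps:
P = 0
z(q, u) = -1 (z(q, u) = -1 + (1/2)*0 = -1 + 0 = -1)
A = -276507/46085 (A = -6 + 3/(46086 - 1) = -6 + 3/46085 = -276507/46085 ≈ -5.9999)
N = -184340/8379 (N = 132/(-276507/46085) = 132*(-46085/276507) = -184340/8379 ≈ -22.000)
sqrt(N + H(-48)) = sqrt(-184340/8379 - 135) = sqrt(-1315505/8379) = I*sqrt(24994595)/399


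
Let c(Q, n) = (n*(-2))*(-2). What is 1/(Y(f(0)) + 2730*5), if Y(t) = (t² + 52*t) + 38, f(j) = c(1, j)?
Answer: 1/13688 ≈ 7.3057e-5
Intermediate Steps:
c(Q, n) = 4*n (c(Q, n) = -2*n*(-2) = 4*n)
f(j) = 4*j
Y(t) = 38 + t² + 52*t
1/(Y(f(0)) + 2730*5) = 1/((38 + (4*0)² + 52*(4*0)) + 2730*5) = 1/((38 + 0² + 52*0) + 13650) = 1/((38 + 0 + 0) + 13650) = 1/(38 + 13650) = 1/13688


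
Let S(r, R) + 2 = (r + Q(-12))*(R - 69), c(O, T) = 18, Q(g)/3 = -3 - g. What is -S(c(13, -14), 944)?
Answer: -39373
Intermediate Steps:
Q(g) = -9 - 3*g (Q(g) = 3*(-3 - g) = -9 - 3*g)
S(r, R) = -2 + (-69 + R)*(27 + r) (S(r, R) = -2 + (r + (-9 - 3*(-12)))*(R - 69) = -2 + (r + (-9 + 36))*(-69 + R) = -2 + (r + 27)*(-69 + R) = -2 + (27 + r)*(-69 + R) = -2 + (-69 + R)*(27 + r))
-S(c(13, -14), 944) = -(-1865 - 69*18 + 27*944 + 944*18) = -(-1865 - 1242 + 25488 + 16992) = -1*39373 = -39373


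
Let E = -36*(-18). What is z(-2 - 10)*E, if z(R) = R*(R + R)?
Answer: 186624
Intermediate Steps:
z(R) = 2*R**2 (z(R) = R*(2*R) = 2*R**2)
E = 648
z(-2 - 10)*E = (2*(-2 - 10)**2)*648 = (2*(-12)**2)*648 = (2*144)*648 = 288*648 = 186624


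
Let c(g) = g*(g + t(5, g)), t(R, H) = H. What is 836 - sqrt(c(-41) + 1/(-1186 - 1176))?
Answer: 836 - 53*sqrt(6677374)/2362 ≈ 778.02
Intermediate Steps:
c(g) = 2*g**2 (c(g) = g*(g + g) = g*(2*g) = 2*g**2)
836 - sqrt(c(-41) + 1/(-1186 - 1176)) = 836 - sqrt(2*(-41)**2 + 1/(-1186 - 1176)) = 836 - sqrt(2*1681 + 1/(-2362)) = 836 - sqrt(3362 - 1/2362) = 836 - sqrt(7941043/2362) = 836 - 53*sqrt(6677374)/2362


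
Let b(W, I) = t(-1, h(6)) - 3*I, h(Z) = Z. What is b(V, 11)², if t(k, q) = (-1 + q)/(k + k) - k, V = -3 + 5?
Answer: 4761/4 ≈ 1190.3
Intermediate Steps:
V = 2
t(k, q) = -k + (-1 + q)/(2*k) (t(k, q) = (-1 + q)/((2*k)) - k = (-1 + q)*(1/(2*k)) - k = (-1 + q)/(2*k) - k = -k + (-1 + q)/(2*k))
b(W, I) = -3/2 - 3*I (b(W, I) = (½)*(-1 + 6 - 2*(-1)²)/(-1) - 3*I = (½)*(-1)*(-1 + 6 - 2*1) - 3*I = (½)*(-1)*(-1 + 6 - 2) - 3*I = (½)*(-1)*3 - 3*I = -3/2 - 3*I)
b(V, 11)² = (-3/2 - 3*11)² = (-3/2 - 33)² = (-69/2)² = 4761/4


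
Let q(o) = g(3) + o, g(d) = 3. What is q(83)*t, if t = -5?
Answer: -430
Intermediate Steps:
q(o) = 3 + o
q(83)*t = (3 + 83)*(-5) = 86*(-5) = -430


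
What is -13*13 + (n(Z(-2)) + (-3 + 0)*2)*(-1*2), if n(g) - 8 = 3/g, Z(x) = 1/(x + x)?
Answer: -149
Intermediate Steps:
Z(x) = 1/(2*x)
n(g) = 8 + 3/g
-13*13 + (n(Z(-2)) + (-3 + 0)*2)*(-1*2) = -13*13 + ((8 + 3/(((1/2)/(-2)))) + (-3 + 0)*2)*(-1*2) = -169 + ((8 + 3/(((1/2)*(-1/2)))) - 3*2)*(-2) = -169 + ((8 + 3/(-1/4)) - 6)*(-2) = -169 + ((8 + 3*(-4)) - 6)*(-2) = -169 + ((8 - 12) - 6)*(-2) = -169 + (-4 - 6)*(-2) = -169 - 10*(-2) = -169 + 20 = -149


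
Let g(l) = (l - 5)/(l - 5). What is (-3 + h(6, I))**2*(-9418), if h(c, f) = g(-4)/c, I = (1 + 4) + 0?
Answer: -1360901/18 ≈ -75606.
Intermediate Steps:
I = 5 (I = 5 + 0 = 5)
g(l) = 1 (g(l) = (-5 + l)/(-5 + l) = 1)
h(c, f) = 1/c
(-3 + h(6, I))**2*(-9418) = (-3 + 1/6)**2*(-9418) = (-17/6)**2*(-9418) = (289/36)*(-9418) = -1360901/18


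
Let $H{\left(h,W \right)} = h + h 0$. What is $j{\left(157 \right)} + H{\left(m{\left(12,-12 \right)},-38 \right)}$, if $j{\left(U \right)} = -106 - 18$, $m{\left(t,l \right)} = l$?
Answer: $-136$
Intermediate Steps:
$H{\left(h,W \right)} = h$ ($H{\left(h,W \right)} = h + 0 = h$)
$j{\left(U \right)} = -124$
$j{\left(157 \right)} + H{\left(m{\left(12,-12 \right)},-38 \right)} = -124 - 12 = -136$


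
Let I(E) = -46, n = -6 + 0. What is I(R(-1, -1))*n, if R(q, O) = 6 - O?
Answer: 276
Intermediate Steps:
n = -6
I(R(-1, -1))*n = -46*(-6) = 276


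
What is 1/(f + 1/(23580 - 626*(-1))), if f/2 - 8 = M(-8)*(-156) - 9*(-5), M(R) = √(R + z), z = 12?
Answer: -24206/12538707 ≈ -0.0019305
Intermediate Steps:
M(R) = √(12 + R) (M(R) = √(R + 12) = √(12 + R))
f = -518 (f = 16 + 2*(√(12 - 8)*(-156) - 9*(-5)) = 16 + 2*(√4*(-156) + 45) = 16 + 2*(2*(-156) + 45) = 16 + 2*(-312 + 45) = 16 + 2*(-267) = 16 - 534 = -518)
1/(f + 1/(23580 - 626*(-1))) = 1/(-518 + 1/(23580 - 626*(-1))) = 1/(-518 + 1/(23580 + 626)) = 1/(-518 + 1/24206) = 1/(-12538707/24206) = -24206/12538707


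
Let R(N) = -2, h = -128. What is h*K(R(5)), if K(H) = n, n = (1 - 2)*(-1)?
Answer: -128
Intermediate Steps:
n = 1 (n = -1*(-1) = 1)
K(H) = 1
h*K(R(5)) = -128*1 = -128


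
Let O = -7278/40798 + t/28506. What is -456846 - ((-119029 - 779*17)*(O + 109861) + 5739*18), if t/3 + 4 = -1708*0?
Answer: 1408276487844055692/96915649 ≈ 1.4531e+10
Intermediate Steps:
t = -12 (t = -12 + 3*(-1708*0) = -12 + 3*0 = -12 + 0 = -12)
O = -17329687/96915649 (O = -7278/40798 - 12/28506 = -7278*1/40798 - 12*1/28506 = -3639/20399 - 2/4751 = -17329687/96915649 ≈ -0.17881)
-456846 - ((-119029 - 779*17)*(O + 109861) + 5739*18) = -456846 - ((-119029 - 779*17)*(-17329687/96915649 + 109861) + 5739*18) = -456846 - ((-119029 - 13243)*(10647232785102/96915649) + 103302) = -456846 - (-132272*10647232785102/96915649 + 103302) = -456846 - (-1408330774951011744/96915649 + 103302) = -456846 - 1*(-1408320763370638746/96915649) = -456846 + 1408320763370638746/96915649 = 1408276487844055692/96915649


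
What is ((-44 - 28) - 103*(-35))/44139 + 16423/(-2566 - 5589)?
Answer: -696083182/359953545 ≈ -1.9338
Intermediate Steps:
((-44 - 28) - 103*(-35))/44139 + 16423/(-2566 - 5589) = (-72 + 3605)*(1/44139) + 16423/(-8155) = 3533*(1/44139) + 16423*(-1/8155) = 3533/44139 - 16423/8155 = -696083182/359953545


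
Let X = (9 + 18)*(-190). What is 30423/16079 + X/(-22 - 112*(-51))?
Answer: 9062160/9148951 ≈ 0.99051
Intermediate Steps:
X = -5130 (X = 27*(-190) = -5130)
30423/16079 + X/(-22 - 112*(-51)) = 30423/16079 - 5130/(-22 - 112*(-51)) = 30423*(1/16079) - 5130/(-22 + 5712) = 30423/16079 - 5130/5690 = 30423/16079 - 5130*1/5690 = 30423/16079 - 513/569 = 9062160/9148951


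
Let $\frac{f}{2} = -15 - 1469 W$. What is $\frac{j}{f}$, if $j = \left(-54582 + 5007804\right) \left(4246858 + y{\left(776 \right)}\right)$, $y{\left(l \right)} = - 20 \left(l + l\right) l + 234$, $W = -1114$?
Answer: $- \frac{49135833456228}{1636451} \approx -3.0026 \cdot 10^{7}$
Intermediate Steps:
$y{\left(l \right)} = 234 - 40 l^{2}$ ($y{\left(l \right)} = - 20 \cdot 2 l l + 234 = - 40 l l + 234 = - 40 l^{2} + 234 = 234 - 40 l^{2}$)
$j = -98271666912456$ ($j = \left(-54582 + 5007804\right) \left(4246858 + \left(234 - 40 \cdot 776^{2}\right)\right) = 4953222 \left(4246858 + \left(234 - 24087040\right)\right) = 4953222 \left(4246858 - 24086806\right) = 4953222 \left(-19839948\right) = -98271666912456$)
$f = 3272902$ ($f = 2 \left(-15 - -1636466\right) = 2 \left(-15 + 1636466\right) = 2 \cdot 1636451 = 3272902$)
$\frac{j}{f} = - \frac{98271666912456}{3272902} = \left(-98271666912456\right) \frac{1}{3272902} = - \frac{49135833456228}{1636451}$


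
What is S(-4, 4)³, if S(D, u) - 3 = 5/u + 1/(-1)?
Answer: 2197/64 ≈ 34.328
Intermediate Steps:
S(D, u) = 2 + 5/u (S(D, u) = 3 + (5/u + 1/(-1)) = 3 + (5/u + 1*(-1)) = 3 + (5/u - 1) = 3 + (-1 + 5/u) = 2 + 5/u)
S(-4, 4)³ = (2 + 5/4)³ = (13/4)³ = 2197/64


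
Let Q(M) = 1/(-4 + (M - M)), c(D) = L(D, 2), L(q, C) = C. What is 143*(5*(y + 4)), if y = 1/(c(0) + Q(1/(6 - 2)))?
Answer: 22880/7 ≈ 3268.6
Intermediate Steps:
c(D) = 2
Q(M) = -¼ (Q(M) = 1/(-4 + 0) = 1/(-4) = -¼)
y = 4/7 (y = 1/(2 - ¼) = 1/(7/4) = 4/7 ≈ 0.57143)
143*(5*(y + 4)) = 143*(5*(4/7 + 4)) = 143*(5*(32/7)) = 143*(160/7) = 22880/7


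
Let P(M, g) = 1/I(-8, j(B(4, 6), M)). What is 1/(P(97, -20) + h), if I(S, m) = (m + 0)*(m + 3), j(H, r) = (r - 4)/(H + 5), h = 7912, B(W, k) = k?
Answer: 11718/92712937 ≈ 0.00012639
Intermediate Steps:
j(H, r) = (-4 + r)/(5 + H)
I(S, m) = m*(3 + m)
P(M, g) = 1/((-4/11 + M/11)*(29/11 + M/11)) (P(M, g) = 1/(((-4 + M)/(5 + 6))*(3 + (-4 + M)/(5 + 6))) = 1/(((-4 + M)/11)*(3 + (-4 + M)/11)) = 1/((-4/11 + M/11)*(3 + (-4/11 + M/11))) = 1/((-4/11 + M/11)*(29/11 + M/11)))
1/(P(97, -20) + h) = 1/(121/((-4 + 97)*(29 + 97)) + 7912) = 1/(121/(93*126) + 7912) = 1/(121*(1/93)*(1/126) + 7912) = 1/(121/11718 + 7912) = 1/(92712937/11718) = 11718/92712937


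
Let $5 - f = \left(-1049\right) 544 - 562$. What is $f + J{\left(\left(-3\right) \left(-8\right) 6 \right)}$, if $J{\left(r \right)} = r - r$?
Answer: $571223$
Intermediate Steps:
$J{\left(r \right)} = 0$
$f = 571223$ ($f = 5 - \left(\left(-1049\right) 544 - 562\right) = 5 - \left(-570656 - 562\right) = 5 - -571218 = 5 + 571218 = 571223$)
$f + J{\left(\left(-3\right) \left(-8\right) 6 \right)} = 571223 + 0 = 571223$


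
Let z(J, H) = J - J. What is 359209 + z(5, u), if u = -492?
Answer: 359209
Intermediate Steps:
z(J, H) = 0
359209 + z(5, u) = 359209 + 0 = 359209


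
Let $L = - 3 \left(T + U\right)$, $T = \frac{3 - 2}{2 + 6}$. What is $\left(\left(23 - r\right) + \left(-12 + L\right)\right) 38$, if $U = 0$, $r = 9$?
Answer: $\frac{247}{4} \approx 61.75$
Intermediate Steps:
$T = \frac{1}{8}$ ($T = 1 \cdot \frac{1}{8} = \frac{1}{8} \approx 0.125$)
$L = - \frac{3}{8}$ ($L = - 3 \left(\frac{1}{8} + 0\right) = \left(-3\right) \frac{1}{8} = - \frac{3}{8} \approx -0.375$)
$\left(\left(23 - r\right) + \left(-12 + L\right)\right) 38 = \left(\left(23 - 9\right) - \frac{99}{8}\right) 38 = \left(14 - \frac{99}{8}\right) 38 = \frac{13}{8} \cdot 38 = \frac{247}{4}$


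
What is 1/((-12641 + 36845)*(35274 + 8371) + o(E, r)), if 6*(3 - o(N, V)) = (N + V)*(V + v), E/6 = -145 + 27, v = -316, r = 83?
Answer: 6/6338155873 ≈ 9.4665e-10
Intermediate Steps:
E = -708 (E = 6*(-145 + 27) = 6*(-118) = -708)
o(N, V) = 3 - (-316 + V)*(N + V)/6 (o(N, V) = 3 - (N + V)*(V - 316)/6 = 3 - (N + V)*(-316 + V)/6 = 3 - (-316 + V)*(N + V)/6)
1/((-12641 + 36845)*(35274 + 8371) + o(E, r)) = 1/((-12641 + 36845)*(35274 + 8371) + (3 - 1/6*83**2 + (158/3)*(-708) + (158/3)*83 - 1/6*(-708)*83)) = 1/(24204*43645 + (3 - 1/6*6889 - 37288 + 13114/3 + 9794)) = 1/(1056383580 + (3 - 6889/6 - 37288 + 13114/3 + 9794)) = 1/(1056383580 - 145607/6) = 1/(6338155873/6) = 6/6338155873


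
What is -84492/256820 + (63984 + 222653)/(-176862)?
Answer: -22139384611/11355424710 ≈ -1.9497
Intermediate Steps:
-84492/256820 + (63984 + 222653)/(-176862) = -84492*1/256820 + 286637*(-1/176862) = -21123/64205 - 286637/176862 = -22139384611/11355424710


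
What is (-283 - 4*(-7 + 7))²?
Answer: 80089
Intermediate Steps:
(-283 - 4*(-7 + 7))² = (-283 - 4*0)² = (-283 + 0)² = (-283)² = 80089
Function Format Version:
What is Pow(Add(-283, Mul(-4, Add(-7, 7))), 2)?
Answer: 80089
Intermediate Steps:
Pow(Add(-283, Mul(-4, Add(-7, 7))), 2) = Pow(Add(-283, Mul(-4, 0)), 2) = Pow(Add(-283, 0), 2) = Pow(-283, 2) = 80089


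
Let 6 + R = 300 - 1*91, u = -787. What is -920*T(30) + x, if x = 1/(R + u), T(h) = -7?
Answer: 3760959/584 ≈ 6440.0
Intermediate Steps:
R = 203 (R = -6 + (300 - 1*91) = -6 + (300 - 91) = -6 + 209 = 203)
x = -1/584 (x = 1/(203 - 787) = 1/(-584) = -1/584 ≈ -0.0017123)
-920*T(30) + x = -920*(-7) - 1/584 = 6440 - 1/584 = 3760959/584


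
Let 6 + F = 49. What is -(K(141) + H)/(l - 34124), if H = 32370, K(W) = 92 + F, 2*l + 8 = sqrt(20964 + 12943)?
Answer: 4437322560/4658847629 + 65010*sqrt(33907)/4658847629 ≈ 0.95502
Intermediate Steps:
F = 43 (F = -6 + 49 = 43)
l = -4 + sqrt(33907)/2 (l = -4 + sqrt(20964 + 12943)/2 = -4 + sqrt(33907)/2 ≈ 88.069)
K(W) = 135 (K(W) = 92 + 43 = 135)
-(K(141) + H)/(l - 34124) = -(135 + 32370)/((-4 + sqrt(33907)/2) - 34124) = -32505/(-34128 + sqrt(33907)/2)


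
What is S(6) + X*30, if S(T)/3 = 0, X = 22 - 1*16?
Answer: 180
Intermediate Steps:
X = 6 (X = 22 - 16 = 6)
S(T) = 0 (S(T) = 3*0 = 0)
S(6) + X*30 = 0 + 6*30 = 0 + 180 = 180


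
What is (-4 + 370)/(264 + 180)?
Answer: 61/74 ≈ 0.82432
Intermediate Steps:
(-4 + 370)/(264 + 180) = 366/444 = 366*(1/444) = 61/74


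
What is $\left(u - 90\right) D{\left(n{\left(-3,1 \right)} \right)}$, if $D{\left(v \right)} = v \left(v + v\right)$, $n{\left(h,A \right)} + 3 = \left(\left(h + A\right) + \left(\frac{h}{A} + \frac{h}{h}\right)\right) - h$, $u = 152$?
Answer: $1984$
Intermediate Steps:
$n{\left(h,A \right)} = -2 + A + \frac{h}{A}$ ($n{\left(h,A \right)} = -3 - \left(- A - \frac{h}{A} - \frac{h}{h}\right) = -3 - \left(-1 - A - \frac{h}{A}\right) = -3 + \left(1 + A + \frac{h}{A}\right) = -2 + A + \frac{h}{A}$)
$D{\left(v \right)} = 2 v^{2}$ ($D{\left(v \right)} = v 2 v = 2 v^{2}$)
$\left(u - 90\right) D{\left(n{\left(-3,1 \right)} \right)} = \left(152 - 90\right) 2 \left(-2 + 1 - \frac{3}{1}\right)^{2} = 62 \cdot 2 \left(-2 + 1 - 3\right)^{2} = 62 \cdot 2 \left(-4\right)^{2} = 62 \cdot 2 \cdot 16 = 62 \cdot 32 = 1984$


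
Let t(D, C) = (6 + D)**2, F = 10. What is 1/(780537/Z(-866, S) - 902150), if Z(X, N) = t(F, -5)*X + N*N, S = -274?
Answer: -146620/132274013537 ≈ -1.1085e-6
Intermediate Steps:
Z(X, N) = N**2 + 256*X (Z(X, N) = (6 + 10)**2*X + N*N = 16**2*X + N**2 = 256*X + N**2 = N**2 + 256*X)
1/(780537/Z(-866, S) - 902150) = 1/(780537/((-274)**2 + 256*(-866)) - 902150) = 1/(780537/(75076 - 221696) - 902150) = 1/(780537/(-146620) - 902150) = 1/(780537*(-1/146620) - 902150) = 1/(-780537/146620 - 902150) = 1/(-132274013537/146620) = -146620/132274013537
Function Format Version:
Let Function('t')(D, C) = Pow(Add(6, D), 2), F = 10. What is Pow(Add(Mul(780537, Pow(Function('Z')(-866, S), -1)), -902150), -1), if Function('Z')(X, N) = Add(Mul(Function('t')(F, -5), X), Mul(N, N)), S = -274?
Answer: Rational(-146620, 132274013537) ≈ -1.1085e-6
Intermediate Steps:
Function('Z')(X, N) = Add(Pow(N, 2), Mul(256, X)) (Function('Z')(X, N) = Add(Mul(Pow(Add(6, 10), 2), X), Mul(N, N)) = Add(Mul(Pow(16, 2), X), Pow(N, 2)) = Add(Mul(256, X), Pow(N, 2)) = Add(Pow(N, 2), Mul(256, X)))
Pow(Add(Mul(780537, Pow(Function('Z')(-866, S), -1)), -902150), -1) = Pow(Add(Mul(780537, Pow(Add(Pow(-274, 2), Mul(256, -866)), -1)), -902150), -1) = Pow(Add(Mul(780537, Pow(Add(75076, -221696), -1)), -902150), -1) = Pow(Add(Mul(780537, Pow(-146620, -1)), -902150), -1) = Pow(Add(Mul(780537, Rational(-1, 146620)), -902150), -1) = Pow(Add(Rational(-780537, 146620), -902150), -1) = Pow(Rational(-132274013537, 146620), -1) = Rational(-146620, 132274013537)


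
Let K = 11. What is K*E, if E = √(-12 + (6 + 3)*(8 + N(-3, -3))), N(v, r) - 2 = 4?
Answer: 11*√114 ≈ 117.45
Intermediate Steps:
N(v, r) = 6 (N(v, r) = 2 + 4 = 6)
E = √114 (E = √(-12 + (6 + 3)*(8 + 6)) = √(-12 + 9*14) = √(-12 + 126) = √114 ≈ 10.677)
K*E = 11*√114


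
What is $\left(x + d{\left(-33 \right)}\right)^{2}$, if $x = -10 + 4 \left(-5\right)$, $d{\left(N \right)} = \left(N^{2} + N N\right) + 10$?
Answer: $4656964$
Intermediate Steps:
$d{\left(N \right)} = 10 + 2 N^{2}$ ($d{\left(N \right)} = \left(N^{2} + N^{2}\right) + 10 = 2 N^{2} + 10 = 10 + 2 N^{2}$)
$x = -30$ ($x = -10 - 20 = -30$)
$\left(x + d{\left(-33 \right)}\right)^{2} = \left(-30 + \left(10 + 2 \left(-33\right)^{2}\right)\right)^{2} = \left(-30 + \left(10 + 2 \cdot 1089\right)\right)^{2} = \left(-30 + \left(10 + 2178\right)\right)^{2} = \left(-30 + 2188\right)^{2} = 2158^{2} = 4656964$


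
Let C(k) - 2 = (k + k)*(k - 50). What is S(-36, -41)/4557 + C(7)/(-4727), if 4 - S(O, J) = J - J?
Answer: 2753108/21540939 ≈ 0.12781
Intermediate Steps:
C(k) = 2 + 2*k*(-50 + k) (C(k) = 2 + (k + k)*(k - 50) = 2 + (2*k)*(-50 + k) = 2 + 2*k*(-50 + k))
S(O, J) = 4 (S(O, J) = 4 - (J - J) = 4 - 1*0 = 4 + 0 = 4)
S(-36, -41)/4557 + C(7)/(-4727) = 4/4557 + (2 - 100*7 + 2*7**2)/(-4727) = 4*(1/4557) + (2 - 700 + 2*49)*(-1/4727) = 4/4557 + (2 - 700 + 98)*(-1/4727) = 4/4557 - 600*(-1/4727) = 4/4557 + 600/4727 = 2753108/21540939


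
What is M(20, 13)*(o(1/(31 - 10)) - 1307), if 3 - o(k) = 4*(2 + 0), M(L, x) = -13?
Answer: 17056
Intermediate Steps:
o(k) = -5 (o(k) = 3 - 4*(2 + 0) = 3 - 4*2 = 3 - 1*8 = 3 - 8 = -5)
M(20, 13)*(o(1/(31 - 10)) - 1307) = -13*(-5 - 1307) = -13*(-1312) = 17056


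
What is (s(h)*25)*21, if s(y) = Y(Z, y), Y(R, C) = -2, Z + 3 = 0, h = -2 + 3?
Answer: -1050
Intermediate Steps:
h = 1
Z = -3 (Z = -3 + 0 = -3)
s(y) = -2
(s(h)*25)*21 = -2*25*21 = -50*21 = -1050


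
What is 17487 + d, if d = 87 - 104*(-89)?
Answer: 26830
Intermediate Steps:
d = 9343 (d = 87 + 9256 = 9343)
17487 + d = 17487 + 9343 = 26830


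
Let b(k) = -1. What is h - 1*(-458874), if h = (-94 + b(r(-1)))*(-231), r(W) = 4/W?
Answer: 480819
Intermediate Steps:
h = 21945 (h = (-94 - 1)*(-231) = -95*(-231) = 21945)
h - 1*(-458874) = 21945 - 1*(-458874) = 21945 + 458874 = 480819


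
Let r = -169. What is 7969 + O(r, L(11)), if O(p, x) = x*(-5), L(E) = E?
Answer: 7914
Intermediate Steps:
O(p, x) = -5*x
7969 + O(r, L(11)) = 7969 - 5*11 = 7969 - 55 = 7914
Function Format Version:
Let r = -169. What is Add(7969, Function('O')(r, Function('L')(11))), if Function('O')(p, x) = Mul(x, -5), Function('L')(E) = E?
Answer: 7914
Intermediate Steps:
Function('O')(p, x) = Mul(-5, x)
Add(7969, Function('O')(r, Function('L')(11))) = Add(7969, Mul(-5, 11)) = Add(7969, -55) = 7914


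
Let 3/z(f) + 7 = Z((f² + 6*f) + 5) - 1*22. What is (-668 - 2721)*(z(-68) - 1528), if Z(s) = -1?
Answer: 51787309/10 ≈ 5.1787e+6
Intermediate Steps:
z(f) = -⅒ (z(f) = 3/(-7 + (-1 - 1*22)) = 3/(-7 + (-1 - 22)) = 3/(-7 - 23) = 3/(-30) = 3*(-1/30) = -⅒)
(-668 - 2721)*(z(-68) - 1528) = (-668 - 2721)*(-⅒ - 1528) = -3389*(-15281/10) = 51787309/10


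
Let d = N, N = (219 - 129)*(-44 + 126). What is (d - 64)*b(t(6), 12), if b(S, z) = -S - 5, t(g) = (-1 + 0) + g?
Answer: -73160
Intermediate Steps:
t(g) = -1 + g
N = 7380 (N = 90*82 = 7380)
d = 7380
b(S, z) = -5 - S
(d - 64)*b(t(6), 12) = (7380 - 64)*(-5 - (-1 + 6)) = 7316*(-5 - 1*5) = 7316*(-5 - 5) = 7316*(-10) = -73160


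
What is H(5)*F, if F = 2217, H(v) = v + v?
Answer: 22170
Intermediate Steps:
H(v) = 2*v
H(5)*F = (2*5)*2217 = 10*2217 = 22170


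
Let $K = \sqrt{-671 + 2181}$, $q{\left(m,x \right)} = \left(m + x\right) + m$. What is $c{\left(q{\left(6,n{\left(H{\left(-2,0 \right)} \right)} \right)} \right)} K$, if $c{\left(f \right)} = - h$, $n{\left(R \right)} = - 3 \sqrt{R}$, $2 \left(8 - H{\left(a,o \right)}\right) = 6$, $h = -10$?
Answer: $10 \sqrt{1510} \approx 388.59$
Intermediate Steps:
$H{\left(a,o \right)} = 5$ ($H{\left(a,o \right)} = 8 - 3 = 5$)
$q{\left(m,x \right)} = x + 2 m$
$c{\left(f \right)} = 10$ ($c{\left(f \right)} = \left(-1\right) \left(-10\right) = 10$)
$K = \sqrt{1510} \approx 38.859$
$c{\left(q{\left(6,n{\left(H{\left(-2,0 \right)} \right)} \right)} \right)} K = 10 \sqrt{1510}$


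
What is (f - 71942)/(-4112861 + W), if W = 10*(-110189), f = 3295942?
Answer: -3224000/5214751 ≈ -0.61825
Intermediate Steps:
W = -1101890
(f - 71942)/(-4112861 + W) = (3295942 - 71942)/(-4112861 - 1101890) = 3224000/(-5214751) = 3224000*(-1/5214751) = -3224000/5214751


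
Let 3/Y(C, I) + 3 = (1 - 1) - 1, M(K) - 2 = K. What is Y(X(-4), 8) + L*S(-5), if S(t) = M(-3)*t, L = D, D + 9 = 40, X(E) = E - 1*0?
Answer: 617/4 ≈ 154.25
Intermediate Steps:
X(E) = E (X(E) = E + 0 = E)
M(K) = 2 + K
D = 31 (D = -9 + 40 = 31)
Y(C, I) = -¾ (Y(C, I) = 3/(-3 + ((1 - 1) - 1)) = 3/(-3 + (0 - 1)) = 3/(-3 - 1) = 3/(-4) = 3*(-¼) = -¾)
L = 31
S(t) = -t (S(t) = (2 - 3)*t = -t)
Y(X(-4), 8) + L*S(-5) = -¾ + 31*(-1*(-5)) = -¾ + 31*5 = -¾ + 155 = 617/4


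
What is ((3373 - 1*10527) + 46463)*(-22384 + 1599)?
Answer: -817037565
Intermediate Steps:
((3373 - 1*10527) + 46463)*(-22384 + 1599) = ((3373 - 10527) + 46463)*(-20785) = (-7154 + 46463)*(-20785) = 39309*(-20785) = -817037565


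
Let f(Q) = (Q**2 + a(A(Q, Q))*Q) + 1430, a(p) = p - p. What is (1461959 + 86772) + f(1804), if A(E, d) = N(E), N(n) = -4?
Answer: 4804577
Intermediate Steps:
A(E, d) = -4
a(p) = 0
f(Q) = 1430 + Q**2 (f(Q) = (Q**2 + 0*Q) + 1430 = (Q**2 + 0) + 1430 = Q**2 + 1430 = 1430 + Q**2)
(1461959 + 86772) + f(1804) = (1461959 + 86772) + (1430 + 1804**2) = 1548731 + (1430 + 3254416) = 1548731 + 3255846 = 4804577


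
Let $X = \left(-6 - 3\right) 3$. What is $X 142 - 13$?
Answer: $-3847$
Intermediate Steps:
$X = -27$ ($X = \left(-9\right) 3 = -27$)
$X 142 - 13 = \left(-27\right) 142 - 13 = -3834 - 13 = -3847$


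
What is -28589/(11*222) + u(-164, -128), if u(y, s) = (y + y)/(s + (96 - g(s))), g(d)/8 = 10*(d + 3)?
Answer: -811864/69153 ≈ -11.740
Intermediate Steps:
g(d) = 240 + 80*d (g(d) = 8*(10*(d + 3)) = 8*(10*(3 + d)) = 8*(30 + 10*d) = 240 + 80*d)
u(y, s) = 2*y/(-144 - 79*s) (u(y, s) = (y + y)/(s + (96 - (240 + 80*s))) = (2*y)/(s + (96 + (-240 - 80*s))) = (2*y)/(s + (-144 - 80*s)) = (2*y)/(-144 - 79*s) = 2*y/(-144 - 79*s))
-28589/(11*222) + u(-164, -128) = -28589/(11*222) - 2*(-164)/(144 + 79*(-128)) = -28589/2442 - 2*(-164)/(144 - 10112) = -28589*1/2442 - 2*(-164)/(-9968) = -2599/222 - 2*(-164)*(-1/9968) = -2599/222 - 41/1246 = -811864/69153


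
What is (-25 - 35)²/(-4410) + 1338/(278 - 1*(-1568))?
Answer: -4139/45227 ≈ -0.091516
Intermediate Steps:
(-25 - 35)²/(-4410) + 1338/(278 - 1*(-1568)) = (-60)²*(-1/4410) + 1338/(278 + 1568) = 3600*(-1/4410) + 1338/1846 = -40/49 + 1338*(1/1846) = -40/49 + 669/923 = -4139/45227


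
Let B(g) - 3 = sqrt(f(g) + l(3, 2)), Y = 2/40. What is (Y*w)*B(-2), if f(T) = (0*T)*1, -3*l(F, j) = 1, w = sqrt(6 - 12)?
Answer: -sqrt(2)/20 + 3*I*sqrt(6)/20 ≈ -0.070711 + 0.36742*I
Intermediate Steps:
w = I*sqrt(6) (w = sqrt(-6) = I*sqrt(6) ≈ 2.4495*I)
l(F, j) = -1/3 (l(F, j) = -1/3*1 = -1/3)
f(T) = 0 (f(T) = 0*1 = 0)
Y = 1/20 (Y = 2*(1/40) = 1/20 ≈ 0.050000)
B(g) = 3 + I*sqrt(3)/3 (B(g) = 3 + sqrt(0 - 1/3) = 3 + sqrt(-1/3) = 3 + I*sqrt(3)/3)
(Y*w)*B(-2) = ((I*sqrt(6))/20)*(3 + I*sqrt(3)/3) = (I*sqrt(6)/20)*(3 + I*sqrt(3)/3) = I*sqrt(6)*(3 + I*sqrt(3)/3)/20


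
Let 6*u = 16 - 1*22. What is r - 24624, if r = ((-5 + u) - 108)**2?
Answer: -11628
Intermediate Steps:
u = -1 (u = (16 - 1*22)/6 = (16 - 22)/6 = (1/6)*(-6) = -1)
r = 12996 (r = ((-5 - 1) - 108)**2 = (-6 - 108)**2 = (-114)**2 = 12996)
r - 24624 = 12996 - 24624 = -11628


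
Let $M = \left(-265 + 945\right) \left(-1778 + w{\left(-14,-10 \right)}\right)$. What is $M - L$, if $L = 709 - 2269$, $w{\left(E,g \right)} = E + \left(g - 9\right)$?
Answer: $-1229920$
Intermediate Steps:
$w{\left(E,g \right)} = -9 + E + g$ ($w{\left(E,g \right)} = E + \left(-9 + g\right) = -9 + E + g$)
$M = -1231480$ ($M = \left(-265 + 945\right) \left(-1778 - 33\right) = 680 \left(-1778 - 33\right) = 680 \left(-1811\right) = -1231480$)
$L = -1560$ ($L = 709 - 2269 = -1560$)
$M - L = -1231480 - -1560 = -1231480 + 1560 = -1229920$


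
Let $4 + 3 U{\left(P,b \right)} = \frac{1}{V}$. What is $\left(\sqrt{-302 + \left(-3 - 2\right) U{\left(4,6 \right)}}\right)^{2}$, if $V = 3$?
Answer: $- \frac{2663}{9} \approx -295.89$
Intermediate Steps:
$U{\left(P,b \right)} = - \frac{11}{9}$ ($U{\left(P,b \right)} = - \frac{4}{3} + \frac{1}{3 \cdot 3} = - \frac{4}{3} + \frac{1}{3} \cdot \frac{1}{3} = - \frac{4}{3} + \frac{1}{9} = - \frac{11}{9}$)
$\left(\sqrt{-302 + \left(-3 - 2\right) U{\left(4,6 \right)}}\right)^{2} = \left(\sqrt{-302 + \left(-3 - 2\right) \left(- \frac{11}{9}\right)}\right)^{2} = \left(\sqrt{-302 - - \frac{55}{9}}\right)^{2} = \left(\sqrt{-302 + \frac{55}{9}}\right)^{2} = \left(\sqrt{- \frac{2663}{9}}\right)^{2} = \left(\frac{i \sqrt{2663}}{3}\right)^{2} = - \frac{2663}{9}$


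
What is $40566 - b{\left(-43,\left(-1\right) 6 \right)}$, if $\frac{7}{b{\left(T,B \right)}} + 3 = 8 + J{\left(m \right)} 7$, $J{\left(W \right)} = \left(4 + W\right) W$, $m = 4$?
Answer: $\frac{9289607}{229} \approx 40566.0$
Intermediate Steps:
$J{\left(W \right)} = W \left(4 + W\right)$
$b{\left(T,B \right)} = \frac{7}{229}$ ($b{\left(T,B \right)} = \frac{7}{-3 + \left(8 + 4 \left(4 + 4\right) 7\right)} = \frac{7}{-3 + \left(8 + 4 \cdot 8 \cdot 7\right)} = \frac{7}{-3 + \left(8 + 32 \cdot 7\right)} = \frac{7}{-3 + \left(8 + 224\right)} = \frac{7}{-3 + 232} = \frac{7}{229}$)
$40566 - b{\left(-43,\left(-1\right) 6 \right)} = 40566 - \frac{7}{229} = \frac{9289607}{229}$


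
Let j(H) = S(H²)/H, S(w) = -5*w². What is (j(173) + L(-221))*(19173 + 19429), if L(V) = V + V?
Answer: -999368220254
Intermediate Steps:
j(H) = -5*H³ (j(H) = (-5*H⁴)/H = -5*H³)
L(V) = 2*V
(j(173) + L(-221))*(19173 + 19429) = (-5*173³ + 2*(-221))*(19173 + 19429) = (-5*5177717 - 442)*38602 = (-25888585 - 442)*38602 = -25889027*38602 = -999368220254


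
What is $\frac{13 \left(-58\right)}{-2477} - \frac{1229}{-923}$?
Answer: $\frac{3740175}{2286271} \approx 1.6359$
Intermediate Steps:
$\frac{13 \left(-58\right)}{-2477} - \frac{1229}{-923} = \left(-754\right) \left(- \frac{1}{2477}\right) - - \frac{1229}{923} = \frac{754}{2477} + \frac{1229}{923} = \frac{3740175}{2286271}$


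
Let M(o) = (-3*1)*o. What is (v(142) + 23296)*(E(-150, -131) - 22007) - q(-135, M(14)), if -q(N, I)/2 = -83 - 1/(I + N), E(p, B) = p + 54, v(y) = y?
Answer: -91694899558/177 ≈ -5.1805e+8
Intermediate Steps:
M(o) = -3*o
E(p, B) = 54 + p
q(N, I) = 166 + 2/(I + N) (q(N, I) = -2*(-83 - 1/(I + N)) = 166 + 2/(I + N))
(v(142) + 23296)*(E(-150, -131) - 22007) - q(-135, M(14)) = (142 + 23296)*((54 - 150) - 22007) - 2*(1 + 83*(-3*14) + 83*(-135))/(-3*14 - 135) = 23438*(-96 - 22007) - 2*(1 + 83*(-42) - 11205)/(-42 - 135) = 23438*(-22103) - 2*(1 - 3486 - 11205)/(-177) = -518050114 - 2*(-1)*(-14690)/177 = -518050114 - 1*29380/177 = -518050114 - 29380/177 = -91694899558/177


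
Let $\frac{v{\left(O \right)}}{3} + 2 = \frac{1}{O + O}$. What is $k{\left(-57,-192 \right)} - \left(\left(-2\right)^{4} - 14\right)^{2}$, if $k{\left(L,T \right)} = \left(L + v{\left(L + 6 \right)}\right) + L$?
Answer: $- \frac{4217}{34} \approx -124.03$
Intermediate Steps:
$v{\left(O \right)} = -6 + \frac{3}{2 O}$ ($v{\left(O \right)} = -6 + \frac{3}{O + O} = -6 + \frac{3}{2 O}$)
$k{\left(L,T \right)} = -6 + 2 L + \frac{3}{2 \left(6 + L\right)}$ ($k{\left(L,T \right)} = \left(L - \left(6 - \frac{3}{2 \left(L + 6\right)}\right)\right) + L = \left(L - \left(6 - \frac{3}{2 \left(6 + L\right)}\right)\right) + L = \left(-6 + L + \frac{3}{2 \left(6 + L\right)}\right) + L = -6 + 2 L + \frac{3}{2 \left(6 + L\right)}$)
$k{\left(-57,-192 \right)} - \left(\left(-2\right)^{4} - 14\right)^{2} = \frac{3 + 4 \left(-3 - 57\right) \left(6 - 57\right)}{2 \left(6 - 57\right)} - \left(\left(-2\right)^{4} - 14\right)^{2} = \frac{3 + 4 \left(-60\right) \left(-51\right)}{2 \left(-51\right)} - \left(16 - 14\right)^{2} = \frac{1}{2} \left(- \frac{1}{51}\right) \left(3 + 12240\right) - 2^{2} = \frac{1}{2} \left(- \frac{1}{51}\right) 12243 - 4 = - \frac{4081}{34} - 4 = - \frac{4217}{34}$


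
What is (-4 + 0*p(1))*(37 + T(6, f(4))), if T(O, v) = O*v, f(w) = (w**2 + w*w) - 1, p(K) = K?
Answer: -892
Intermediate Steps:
f(w) = -1 + 2*w**2 (f(w) = (w**2 + w**2) - 1 = 2*w**2 - 1 = -1 + 2*w**2)
(-4 + 0*p(1))*(37 + T(6, f(4))) = (-4 + 0*1)*(37 + 6*(-1 + 2*4**2)) = (-4 + 0)*(37 + 6*(-1 + 2*16)) = -4*(37 + 6*(-1 + 32)) = -4*(37 + 6*31) = -4*(37 + 186) = -4*223 = -892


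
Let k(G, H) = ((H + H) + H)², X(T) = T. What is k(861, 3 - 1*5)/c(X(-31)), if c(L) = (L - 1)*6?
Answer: -3/16 ≈ -0.18750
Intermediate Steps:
k(G, H) = 9*H² (k(G, H) = (2*H + H)² = (3*H)² = 9*H²)
c(L) = -6 + 6*L (c(L) = (-1 + L)*6 = -6 + 6*L)
k(861, 3 - 1*5)/c(X(-31)) = (9*(3 - 1*5)²)/(-6 + 6*(-31)) = (9*(3 - 5)²)/(-6 - 186) = (9*(-2)²)/(-192) = (9*4)*(-1/192) = 36*(-1/192) = -3/16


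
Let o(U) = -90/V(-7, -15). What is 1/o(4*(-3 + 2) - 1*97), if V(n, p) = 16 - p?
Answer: -31/90 ≈ -0.34444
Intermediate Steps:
o(U) = -90/31 (o(U) = -90/(16 - 1*(-15)) = -90/(16 + 15) = -90/31)
1/o(4*(-3 + 2) - 1*97) = 1/(-90/31) = -31/90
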